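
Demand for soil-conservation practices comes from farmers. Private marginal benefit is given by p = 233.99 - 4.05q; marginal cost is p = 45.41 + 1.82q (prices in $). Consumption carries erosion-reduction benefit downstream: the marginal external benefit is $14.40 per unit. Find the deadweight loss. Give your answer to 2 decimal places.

DWL = $17.66

Market equilibrium (private): 45.41 + 1.82q = 233.99 - 4.05q → q_m = 32.1261.
Social marginal benefit = demand + MEB = 248.39 - 4.05q.
Set SMB = MC: 248.39 - 4.05q = 45.41 + 1.82q → q* = 34.5792.
Between q* and q_m the wedge SMB − MC runs linearly from 0 to MEB(q_m), so the loss is a triangle.
DWL = ½ × 2.4531 × 14.4000 = 17.6623.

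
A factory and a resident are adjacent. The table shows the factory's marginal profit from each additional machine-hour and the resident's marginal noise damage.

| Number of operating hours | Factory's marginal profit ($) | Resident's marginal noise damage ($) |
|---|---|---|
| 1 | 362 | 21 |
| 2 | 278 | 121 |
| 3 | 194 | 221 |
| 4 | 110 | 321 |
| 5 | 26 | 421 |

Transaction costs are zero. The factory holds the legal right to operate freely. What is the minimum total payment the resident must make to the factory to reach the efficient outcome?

$330

Left alone the factory would choose level 5 (marginal profit stays positive).
Efficient level: k* = 2 (marginal profit ≥ marginal noise damage through 2).
The resident must at least cover the factory's forgone profit from cutting 5→2: 194 + 110 + 26 = 330.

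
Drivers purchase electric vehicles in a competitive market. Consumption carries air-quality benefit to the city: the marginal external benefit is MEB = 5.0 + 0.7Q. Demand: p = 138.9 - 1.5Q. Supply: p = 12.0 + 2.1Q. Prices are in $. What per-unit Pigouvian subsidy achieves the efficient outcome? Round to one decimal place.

Social marginal benefit = demand + MEB = 143.9 - 0.8Q.
Set SMB = MC: 143.9 - 0.8Q = 12.0 + 2.1Q → Q* = 45.4828.
The Pigouvian subsidy equals MEB at Q*: 5.0 + 0.7×45.4828 = 36.8380.

subsidy = $36.8 per unit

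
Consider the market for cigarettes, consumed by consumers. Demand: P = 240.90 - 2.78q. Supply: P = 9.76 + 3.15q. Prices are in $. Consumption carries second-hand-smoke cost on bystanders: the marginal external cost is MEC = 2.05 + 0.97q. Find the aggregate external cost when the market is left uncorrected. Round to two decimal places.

Market equilibrium (private): 9.76 + 3.15q = 240.90 - 2.78q → q_m = 38.9781.
Total external cost = ∫₀^{q_m} (2.05 + 0.97q) dq = 2.05×38.9781 + ½×0.97×38.9781² = 816.7619.

$816.76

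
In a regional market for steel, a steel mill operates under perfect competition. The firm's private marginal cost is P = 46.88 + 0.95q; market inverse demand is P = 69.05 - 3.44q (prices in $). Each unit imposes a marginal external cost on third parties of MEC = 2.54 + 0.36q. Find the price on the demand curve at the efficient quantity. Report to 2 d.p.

Social marginal cost = private MC + MEC = 49.42 + 1.31q.
Set SMC = demand: 49.42 + 1.31q = 69.05 - 3.44q → q* = 4.1326.
Consumer price on the demand curve at q*: 69.05 − 3.44×4.1326 = 54.8339.

P = $54.83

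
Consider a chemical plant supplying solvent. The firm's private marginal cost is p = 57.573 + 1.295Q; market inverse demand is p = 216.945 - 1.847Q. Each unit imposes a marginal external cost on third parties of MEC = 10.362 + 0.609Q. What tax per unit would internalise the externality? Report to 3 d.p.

tax = 34.555 per unit

Social marginal cost = private MC + MEC = 67.935 + 1.904Q.
Set SMC = demand: 67.935 + 1.904Q = 216.945 - 1.847Q → Q* = 39.7254.
The Pigouvian tax equals MEC at Q*: 10.362 + 0.609×39.7254 = 34.5548.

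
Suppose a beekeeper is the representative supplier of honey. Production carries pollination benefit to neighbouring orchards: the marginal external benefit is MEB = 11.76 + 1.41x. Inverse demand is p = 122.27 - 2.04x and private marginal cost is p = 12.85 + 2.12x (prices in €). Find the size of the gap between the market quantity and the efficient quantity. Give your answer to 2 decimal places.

17.76 units

Market equilibrium (private): 12.85 + 2.12x = 122.27 - 2.04x → x_m = 26.3029.
Social marginal cost = private MC − MEB = 1.09 + 0.71x.
Set SMC = demand: 1.09 + 0.71x = 122.27 - 2.04x → x* = 44.0655.
Gap = |26.3029 − 44.0655| = 17.7626.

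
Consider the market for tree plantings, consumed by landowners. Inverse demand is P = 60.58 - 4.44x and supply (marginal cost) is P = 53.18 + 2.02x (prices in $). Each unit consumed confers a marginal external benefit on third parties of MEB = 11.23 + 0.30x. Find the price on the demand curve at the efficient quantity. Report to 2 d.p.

Social marginal benefit = demand + MEB = 71.81 - 4.14x.
Set SMB = MC: 71.81 - 4.14x = 53.18 + 2.02x → x* = 3.0244.
Consumer price on the demand curve at x*: 60.58 − 4.44×3.0244 = 47.1517.

P = $47.15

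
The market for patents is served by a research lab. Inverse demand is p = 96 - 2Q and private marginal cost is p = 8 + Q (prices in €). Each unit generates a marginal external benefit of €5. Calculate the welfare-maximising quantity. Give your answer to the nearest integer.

Q* = 31

Social marginal cost = private MC − MEB = 3 + Q.
Set SMC = demand: 3 + Q = 96 - 2Q → Q* = 31.0000.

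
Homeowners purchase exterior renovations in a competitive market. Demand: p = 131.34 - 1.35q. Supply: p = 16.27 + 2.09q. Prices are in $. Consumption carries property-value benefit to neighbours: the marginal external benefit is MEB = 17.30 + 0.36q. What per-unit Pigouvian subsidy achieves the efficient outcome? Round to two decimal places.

subsidy = $32.77 per unit

Social marginal benefit = demand + MEB = 148.64 - 0.99q.
Set SMB = MC: 148.64 - 0.99q = 16.27 + 2.09q → q* = 42.9773.
The Pigouvian subsidy equals MEB at q*: 17.30 + 0.36×42.9773 = 32.7718.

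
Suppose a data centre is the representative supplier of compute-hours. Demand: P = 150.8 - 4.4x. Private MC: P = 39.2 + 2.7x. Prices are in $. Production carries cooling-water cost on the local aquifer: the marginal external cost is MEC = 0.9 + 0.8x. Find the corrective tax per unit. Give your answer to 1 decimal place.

Social marginal cost = private MC + MEC = 40.1 + 3.5x.
Set SMC = demand: 40.1 + 3.5x = 150.8 - 4.4x → x* = 14.0127.
The Pigouvian tax equals MEC at x*: 0.9 + 0.8×14.0127 = 12.1102.

tax = $12.1 per unit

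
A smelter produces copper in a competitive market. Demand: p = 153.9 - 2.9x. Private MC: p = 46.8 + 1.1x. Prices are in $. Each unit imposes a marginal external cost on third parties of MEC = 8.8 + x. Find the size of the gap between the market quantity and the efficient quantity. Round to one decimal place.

Market equilibrium (private): 46.8 + 1.1x = 153.9 - 2.9x → x_m = 26.7750.
Social marginal cost = private MC + MEC = 55.6 + 2.1x.
Set SMC = demand: 55.6 + 2.1x = 153.9 - 2.9x → x* = 19.6600.
Gap = |26.7750 − 19.6600| = 7.1150.

7.1 units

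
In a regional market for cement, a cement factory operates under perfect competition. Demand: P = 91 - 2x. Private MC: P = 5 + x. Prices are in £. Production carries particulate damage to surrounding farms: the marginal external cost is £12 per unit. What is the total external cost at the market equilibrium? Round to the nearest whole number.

Market equilibrium (private): 5 + x = 91 - 2x → x_m = 28.6667.
Total external cost = MEC × x_m = 12 × 28.6667 = 344.0004.

£344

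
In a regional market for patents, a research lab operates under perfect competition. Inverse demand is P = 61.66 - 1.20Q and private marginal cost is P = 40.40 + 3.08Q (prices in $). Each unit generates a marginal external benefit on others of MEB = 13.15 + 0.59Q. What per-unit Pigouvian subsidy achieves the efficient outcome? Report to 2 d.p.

Social marginal cost = private MC − MEB = 27.25 + 2.49Q.
Set SMC = demand: 27.25 + 2.49Q = 61.66 - 1.20Q → Q* = 9.3252.
The Pigouvian subsidy equals MEB at Q*: 13.15 + 0.59×9.3252 = 18.6519.

subsidy = $18.65 per unit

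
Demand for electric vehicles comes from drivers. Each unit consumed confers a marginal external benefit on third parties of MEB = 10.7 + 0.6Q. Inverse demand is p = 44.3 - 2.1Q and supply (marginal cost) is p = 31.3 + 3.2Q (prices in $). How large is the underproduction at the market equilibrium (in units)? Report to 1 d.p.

Market equilibrium (private): 31.3 + 3.2Q = 44.3 - 2.1Q → Q_m = 2.4528.
Social marginal benefit = demand + MEB = 55.0 - 1.5Q.
Set SMB = MC: 55.0 - 1.5Q = 31.3 + 3.2Q → Q* = 5.0426.
Gap = |2.4528 − 5.0426| = 2.5898.

2.6 units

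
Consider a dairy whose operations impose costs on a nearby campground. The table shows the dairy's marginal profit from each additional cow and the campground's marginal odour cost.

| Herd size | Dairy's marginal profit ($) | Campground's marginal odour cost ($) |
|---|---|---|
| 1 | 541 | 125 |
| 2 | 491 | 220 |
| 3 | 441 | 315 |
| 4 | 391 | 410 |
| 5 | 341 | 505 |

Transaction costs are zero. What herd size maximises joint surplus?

3

Bargaining reaches the level where marginal profit last exceeds marginal odour cost.
That holds through level 3 (441 ≥ 315) but not at 4 (391 < 410).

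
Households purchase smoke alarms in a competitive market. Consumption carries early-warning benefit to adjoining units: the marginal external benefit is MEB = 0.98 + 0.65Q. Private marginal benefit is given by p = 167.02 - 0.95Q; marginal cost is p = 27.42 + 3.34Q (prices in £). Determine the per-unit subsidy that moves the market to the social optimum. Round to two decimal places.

Social marginal benefit = demand + MEB = 168.00 - 0.30Q.
Set SMB = MC: 168.00 - 0.30Q = 27.42 + 3.34Q → Q* = 38.6209.
The Pigouvian subsidy equals MEB at Q*: 0.98 + 0.65×38.6209 = 26.0836.

subsidy = £26.08 per unit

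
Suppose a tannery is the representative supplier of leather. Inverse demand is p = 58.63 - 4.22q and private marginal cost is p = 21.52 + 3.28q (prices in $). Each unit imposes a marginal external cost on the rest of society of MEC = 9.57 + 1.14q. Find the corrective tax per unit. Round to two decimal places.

tax = $13.20 per unit

Social marginal cost = private MC + MEC = 31.09 + 4.42q.
Set SMC = demand: 31.09 + 4.42q = 58.63 - 4.22q → q* = 3.1875.
The Pigouvian tax equals MEC at q*: 9.57 + 1.14×3.1875 = 13.2038.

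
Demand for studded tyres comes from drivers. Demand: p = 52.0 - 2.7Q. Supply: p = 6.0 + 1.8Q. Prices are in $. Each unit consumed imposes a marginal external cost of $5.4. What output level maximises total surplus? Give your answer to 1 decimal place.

Social marginal benefit = demand − MEC = 46.6 - 2.7Q.
Set SMB = MC: 46.6 - 2.7Q = 6.0 + 1.8Q → Q* = 9.0222.

Q* = 9.0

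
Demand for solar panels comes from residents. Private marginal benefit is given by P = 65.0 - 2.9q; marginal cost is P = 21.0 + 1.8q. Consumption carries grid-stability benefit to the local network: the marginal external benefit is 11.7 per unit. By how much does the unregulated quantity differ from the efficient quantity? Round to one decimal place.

2.5 units

Market equilibrium (private): 21.0 + 1.8q = 65.0 - 2.9q → q_m = 9.3617.
Social marginal benefit = demand + MEB = 76.7 - 2.9q.
Set SMB = MC: 76.7 - 2.9q = 21.0 + 1.8q → q* = 11.8511.
Gap = |9.3617 − 11.8511| = 2.4894.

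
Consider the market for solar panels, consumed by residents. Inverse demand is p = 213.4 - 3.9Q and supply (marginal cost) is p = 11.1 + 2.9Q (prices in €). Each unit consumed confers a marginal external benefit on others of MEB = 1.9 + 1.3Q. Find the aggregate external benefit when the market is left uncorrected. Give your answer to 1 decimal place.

€631.8

Market equilibrium (private): 11.1 + 2.9Q = 213.4 - 3.9Q → Q_m = 29.7500.
Total external benefit = ∫₀^{Q_m} (1.9 + 1.3Q) dQ = 1.9×29.7500 + ½×1.3×29.7500² = 631.8156.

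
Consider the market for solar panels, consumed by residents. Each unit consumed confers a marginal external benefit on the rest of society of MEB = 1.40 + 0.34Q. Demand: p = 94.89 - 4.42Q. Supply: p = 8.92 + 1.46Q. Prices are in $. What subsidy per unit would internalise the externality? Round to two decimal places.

Social marginal benefit = demand + MEB = 96.29 - 4.08Q.
Set SMB = MC: 96.29 - 4.08Q = 8.92 + 1.46Q → Q* = 15.7708.
The Pigouvian subsidy equals MEB at Q*: 1.40 + 0.34×15.7708 = 6.7621.

subsidy = $6.76 per unit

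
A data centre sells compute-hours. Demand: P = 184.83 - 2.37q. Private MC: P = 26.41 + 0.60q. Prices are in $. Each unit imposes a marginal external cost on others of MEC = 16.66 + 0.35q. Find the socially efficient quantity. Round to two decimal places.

q* = 42.70

Social marginal cost = private MC + MEC = 43.07 + 0.95q.
Set SMC = demand: 43.07 + 0.95q = 184.83 - 2.37q → q* = 42.6988.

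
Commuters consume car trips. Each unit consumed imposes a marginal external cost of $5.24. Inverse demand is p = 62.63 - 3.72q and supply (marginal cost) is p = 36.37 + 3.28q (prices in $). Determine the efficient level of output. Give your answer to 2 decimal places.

Social marginal benefit = demand − MEC = 57.39 - 3.72q.
Set SMB = MC: 57.39 - 3.72q = 36.37 + 3.28q → q* = 3.0029.

q* = 3.00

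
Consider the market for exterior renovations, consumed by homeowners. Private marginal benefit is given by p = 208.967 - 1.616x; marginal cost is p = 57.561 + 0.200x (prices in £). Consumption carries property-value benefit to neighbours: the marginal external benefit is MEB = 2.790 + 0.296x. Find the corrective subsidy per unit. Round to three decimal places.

subsidy = £32.818 per unit

Social marginal benefit = demand + MEB = 211.757 - 1.320x.
Set SMB = MC: 211.757 - 1.320x = 57.561 + 0.200x → x* = 101.4447.
The Pigouvian subsidy equals MEB at x*: 2.790 + 0.296×101.4447 = 32.8176.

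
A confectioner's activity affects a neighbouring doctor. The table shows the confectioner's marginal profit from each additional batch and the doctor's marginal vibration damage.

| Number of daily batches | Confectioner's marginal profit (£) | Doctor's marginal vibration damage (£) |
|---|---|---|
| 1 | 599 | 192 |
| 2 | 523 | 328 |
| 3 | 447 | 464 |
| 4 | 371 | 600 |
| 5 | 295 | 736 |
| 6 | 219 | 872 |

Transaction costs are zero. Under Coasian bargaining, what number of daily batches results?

Bargaining reaches the level where marginal profit last exceeds marginal vibration damage.
That holds through level 2 (523 ≥ 328) but not at 3 (447 < 464).

2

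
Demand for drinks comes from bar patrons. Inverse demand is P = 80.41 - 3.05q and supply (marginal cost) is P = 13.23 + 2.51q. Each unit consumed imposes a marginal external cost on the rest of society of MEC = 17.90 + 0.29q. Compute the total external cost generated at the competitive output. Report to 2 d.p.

237.45

Market equilibrium (private): 13.23 + 2.51q = 80.41 - 3.05q → q_m = 12.0827.
Total external cost = ∫₀^{q_m} (17.90 + 0.29q) dq = 17.90×12.0827 + ½×0.29×12.0827² = 237.4491.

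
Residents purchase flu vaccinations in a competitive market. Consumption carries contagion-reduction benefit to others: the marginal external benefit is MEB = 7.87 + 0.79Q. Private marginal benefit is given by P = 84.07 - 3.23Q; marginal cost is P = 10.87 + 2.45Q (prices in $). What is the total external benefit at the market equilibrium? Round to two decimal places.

$167.03

Market equilibrium (private): 10.87 + 2.45Q = 84.07 - 3.23Q → Q_m = 12.8873.
Total external benefit = ∫₀^{Q_m} (7.87 + 0.79Q) dQ = 7.87×12.8873 + ½×0.79×12.8873² = 167.0256.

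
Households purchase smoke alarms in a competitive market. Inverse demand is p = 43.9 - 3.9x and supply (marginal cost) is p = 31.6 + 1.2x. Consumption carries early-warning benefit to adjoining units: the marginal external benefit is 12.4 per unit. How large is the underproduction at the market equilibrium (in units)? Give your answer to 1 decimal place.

2.4 units

Market equilibrium (private): 31.6 + 1.2x = 43.9 - 3.9x → x_m = 2.4118.
Social marginal benefit = demand + MEB = 56.3 - 3.9x.
Set SMB = MC: 56.3 - 3.9x = 31.6 + 1.2x → x* = 4.8431.
Gap = |2.4118 − 4.8431| = 2.4313.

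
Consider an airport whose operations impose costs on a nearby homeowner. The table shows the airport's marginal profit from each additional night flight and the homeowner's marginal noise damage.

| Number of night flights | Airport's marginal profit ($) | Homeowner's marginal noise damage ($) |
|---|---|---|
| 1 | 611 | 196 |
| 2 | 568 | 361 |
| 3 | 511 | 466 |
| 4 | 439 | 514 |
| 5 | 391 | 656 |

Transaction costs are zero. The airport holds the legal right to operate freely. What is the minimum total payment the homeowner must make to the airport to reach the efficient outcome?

$830

Left alone the airport would choose level 5 (marginal profit stays positive).
Efficient level: k* = 3 (marginal profit ≥ marginal noise damage through 3).
The homeowner must at least cover the airport's forgone profit from cutting 5→3: 439 + 391 = 830.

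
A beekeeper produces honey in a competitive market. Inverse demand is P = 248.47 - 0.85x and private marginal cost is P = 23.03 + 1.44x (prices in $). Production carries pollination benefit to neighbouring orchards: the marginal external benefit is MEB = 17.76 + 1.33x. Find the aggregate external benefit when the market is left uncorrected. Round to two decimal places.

Market equilibrium (private): 23.03 + 1.44x = 248.47 - 0.85x → x_m = 98.4454.
Total external benefit = ∫₀^{x_m} (17.76 + 1.33x) dx = 17.76×98.4454 + ½×1.33×98.4454² = 8193.2357.

$8193.24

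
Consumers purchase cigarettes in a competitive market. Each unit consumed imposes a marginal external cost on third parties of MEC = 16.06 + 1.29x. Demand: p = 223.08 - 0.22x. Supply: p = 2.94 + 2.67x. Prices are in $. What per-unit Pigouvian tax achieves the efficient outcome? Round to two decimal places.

Social marginal benefit = demand − MEC = 207.02 - 1.51x.
Set SMB = MC: 207.02 - 1.51x = 2.94 + 2.67x → x* = 48.8230.
The Pigouvian tax equals MEC at x*: 16.06 + 1.29×48.8230 = 79.0417.

tax = $79.04 per unit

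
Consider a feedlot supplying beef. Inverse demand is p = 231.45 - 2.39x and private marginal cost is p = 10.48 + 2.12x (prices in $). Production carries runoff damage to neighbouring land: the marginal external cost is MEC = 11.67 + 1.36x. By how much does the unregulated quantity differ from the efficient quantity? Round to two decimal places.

Market equilibrium (private): 10.48 + 2.12x = 231.45 - 2.39x → x_m = 48.9956.
Social marginal cost = private MC + MEC = 22.15 + 3.48x.
Set SMC = demand: 22.15 + 3.48x = 231.45 - 2.39x → x* = 35.6559.
Gap = |48.9956 − 35.6559| = 13.3397.

13.34 units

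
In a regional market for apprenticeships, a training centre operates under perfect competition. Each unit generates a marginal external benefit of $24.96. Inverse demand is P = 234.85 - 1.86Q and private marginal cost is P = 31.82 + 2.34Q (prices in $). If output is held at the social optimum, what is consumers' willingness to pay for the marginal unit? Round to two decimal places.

Social marginal cost = private MC − MEB = 6.86 + 2.34Q.
Set SMC = demand: 6.86 + 2.34Q = 234.85 - 1.86Q → Q* = 54.2833.
Consumer price on the demand curve at Q*: 234.85 − 1.86×54.2833 = 133.8831.

P = $133.88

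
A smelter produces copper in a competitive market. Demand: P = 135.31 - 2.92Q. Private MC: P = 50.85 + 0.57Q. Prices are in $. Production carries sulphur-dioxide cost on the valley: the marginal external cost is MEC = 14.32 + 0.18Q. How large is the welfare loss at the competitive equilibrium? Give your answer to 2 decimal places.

DWL = $47.52

Market equilibrium (private): 50.85 + 0.57Q = 135.31 - 2.92Q → Q_m = 24.2006.
Social marginal cost = private MC + MEC = 65.17 + 0.75Q.
Set SMC = demand: 65.17 + 0.75Q = 135.31 - 2.92Q → Q* = 19.1117.
Height of the DWL triangle at Q_m is SMC(Q_m) − demand(Q_m) = MEC(Q_m) = 18.6761.
DWL = ½ × 5.0889 × 18.6761 = 47.5204.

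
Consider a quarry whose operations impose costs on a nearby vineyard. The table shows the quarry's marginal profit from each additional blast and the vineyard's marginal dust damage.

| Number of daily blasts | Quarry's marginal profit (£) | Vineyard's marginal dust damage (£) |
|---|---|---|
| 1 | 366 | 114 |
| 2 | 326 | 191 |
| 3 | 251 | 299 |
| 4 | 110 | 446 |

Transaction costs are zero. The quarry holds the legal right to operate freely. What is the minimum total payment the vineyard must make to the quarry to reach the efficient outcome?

Left alone the quarry would choose level 4 (marginal profit stays positive).
Efficient level: k* = 2 (marginal profit ≥ marginal dust damage through 2).
The vineyard must at least cover the quarry's forgone profit from cutting 4→2: 251 + 110 = 361.

£361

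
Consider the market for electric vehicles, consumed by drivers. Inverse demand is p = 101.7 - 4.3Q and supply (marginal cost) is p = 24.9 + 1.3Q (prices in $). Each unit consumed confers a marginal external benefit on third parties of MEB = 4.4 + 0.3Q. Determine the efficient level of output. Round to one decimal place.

Q* = 15.3

Social marginal benefit = demand + MEB = 106.1 - 4.0Q.
Set SMB = MC: 106.1 - 4.0Q = 24.9 + 1.3Q → Q* = 15.3208.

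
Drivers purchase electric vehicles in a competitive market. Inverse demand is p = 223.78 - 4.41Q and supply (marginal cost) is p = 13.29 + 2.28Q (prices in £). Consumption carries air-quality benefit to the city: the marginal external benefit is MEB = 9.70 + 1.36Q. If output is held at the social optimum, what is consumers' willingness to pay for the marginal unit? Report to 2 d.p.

P = £41.60

Social marginal benefit = demand + MEB = 233.48 - 3.05Q.
Set SMB = MC: 233.48 - 3.05Q = 13.29 + 2.28Q → Q* = 41.3114.
Consumer price on the demand curve at Q*: 223.78 − 4.41×41.3114 = 41.5967.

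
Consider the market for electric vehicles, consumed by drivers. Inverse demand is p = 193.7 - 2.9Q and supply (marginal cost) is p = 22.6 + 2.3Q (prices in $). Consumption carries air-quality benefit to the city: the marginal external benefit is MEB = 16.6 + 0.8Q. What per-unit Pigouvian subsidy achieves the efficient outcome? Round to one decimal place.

subsidy = $50.7 per unit

Social marginal benefit = demand + MEB = 210.3 - 2.1Q.
Set SMB = MC: 210.3 - 2.1Q = 22.6 + 2.3Q → Q* = 42.6591.
The Pigouvian subsidy equals MEB at Q*: 16.6 + 0.8×42.6591 = 50.7273.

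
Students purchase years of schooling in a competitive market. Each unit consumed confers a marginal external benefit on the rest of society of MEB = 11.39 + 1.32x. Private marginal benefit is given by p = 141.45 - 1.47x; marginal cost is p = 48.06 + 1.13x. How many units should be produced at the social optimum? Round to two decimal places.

Social marginal benefit = demand + MEB = 152.84 - 0.15x.
Set SMB = MC: 152.84 - 0.15x = 48.06 + 1.13x → x* = 81.8594.

x* = 81.86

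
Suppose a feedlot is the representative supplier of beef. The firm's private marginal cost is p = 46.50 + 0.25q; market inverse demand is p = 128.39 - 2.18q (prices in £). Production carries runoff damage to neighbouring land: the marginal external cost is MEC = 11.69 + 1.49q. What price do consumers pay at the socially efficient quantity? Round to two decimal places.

P = £89.35

Social marginal cost = private MC + MEC = 58.19 + 1.74q.
Set SMC = demand: 58.19 + 1.74q = 128.39 - 2.18q → q* = 17.9082.
Consumer price on the demand curve at q*: 128.39 − 2.18×17.9082 = 89.3501.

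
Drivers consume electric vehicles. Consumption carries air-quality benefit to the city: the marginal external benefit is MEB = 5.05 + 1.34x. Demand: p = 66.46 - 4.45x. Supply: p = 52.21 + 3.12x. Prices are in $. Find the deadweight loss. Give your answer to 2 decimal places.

Market equilibrium (private): 52.21 + 3.12x = 66.46 - 4.45x → x_m = 1.8824.
Social marginal benefit = demand + MEB = 71.51 - 3.11x.
Set SMB = MC: 71.51 - 3.11x = 52.21 + 3.12x → x* = 3.0979.
Between x* and x_m the wedge SMB − MC runs linearly from 0 to MEB(x_m), so the loss is a triangle.
DWL = ½ × 1.2155 × 7.5725 = 4.6022.

DWL = $4.60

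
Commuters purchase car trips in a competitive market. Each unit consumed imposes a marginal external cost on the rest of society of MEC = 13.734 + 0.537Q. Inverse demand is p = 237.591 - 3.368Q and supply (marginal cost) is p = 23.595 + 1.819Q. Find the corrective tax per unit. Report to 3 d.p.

Social marginal benefit = demand − MEC = 223.857 - 3.905Q.
Set SMB = MC: 223.857 - 3.905Q = 23.595 + 1.819Q → Q* = 34.9864.
The Pigouvian tax equals MEC at Q*: 13.734 + 0.537×34.9864 = 32.5217.

tax = 32.522 per unit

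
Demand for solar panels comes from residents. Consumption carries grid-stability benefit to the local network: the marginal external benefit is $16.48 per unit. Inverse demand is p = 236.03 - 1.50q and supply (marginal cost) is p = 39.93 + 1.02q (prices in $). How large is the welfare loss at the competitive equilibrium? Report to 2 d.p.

DWL = $53.89

Market equilibrium (private): 39.93 + 1.02q = 236.03 - 1.50q → q_m = 77.8175.
Social marginal benefit = demand + MEB = 252.51 - 1.50q.
Set SMB = MC: 252.51 - 1.50q = 39.93 + 1.02q → q* = 84.3571.
The welfare-loss triangle has base |q_m − q*| and height MEB(q_m) (the vertical gap between SMB and MC is zero at q* and MEB at q_m).
DWL = ½ × 6.5396 × 16.4800 = 53.8863.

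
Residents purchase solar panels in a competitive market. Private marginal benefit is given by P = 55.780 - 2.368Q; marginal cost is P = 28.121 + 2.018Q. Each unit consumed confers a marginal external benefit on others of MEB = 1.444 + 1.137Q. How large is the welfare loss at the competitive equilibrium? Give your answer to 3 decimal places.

DWL = 11.419

Market equilibrium (private): 28.121 + 2.018Q = 55.780 - 2.368Q → Q_m = 6.3062.
Social marginal benefit = demand + MEB = 57.224 - 1.231Q.
Set SMB = MC: 57.224 - 1.231Q = 28.121 + 2.018Q → Q* = 8.9575.
Height of the DWL triangle at Q_m is SMB(Q_m) − MC(Q_m) = MEB(Q_m) = 8.6142.
DWL = ½ × 2.6513 × 8.6142 = 11.4194.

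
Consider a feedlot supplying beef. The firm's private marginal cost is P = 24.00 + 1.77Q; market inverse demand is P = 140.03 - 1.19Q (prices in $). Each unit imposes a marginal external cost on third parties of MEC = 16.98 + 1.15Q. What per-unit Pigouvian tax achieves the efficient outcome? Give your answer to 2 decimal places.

tax = $44.69 per unit

Social marginal cost = private MC + MEC = 40.98 + 2.92Q.
Set SMC = demand: 40.98 + 2.92Q = 140.03 - 1.19Q → Q* = 24.0998.
The Pigouvian tax equals MEC at Q*: 16.98 + 1.15×24.0998 = 44.6948.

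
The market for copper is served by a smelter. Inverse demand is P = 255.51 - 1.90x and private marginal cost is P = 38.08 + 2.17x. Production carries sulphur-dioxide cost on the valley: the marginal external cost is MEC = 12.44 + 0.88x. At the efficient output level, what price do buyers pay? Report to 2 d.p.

P = 176.83

Social marginal cost = private MC + MEC = 50.52 + 3.05x.
Set SMC = demand: 50.52 + 3.05x = 255.51 - 1.90x → x* = 41.4121.
Consumer price on the demand curve at x*: 255.51 − 1.90×41.4121 = 176.8270.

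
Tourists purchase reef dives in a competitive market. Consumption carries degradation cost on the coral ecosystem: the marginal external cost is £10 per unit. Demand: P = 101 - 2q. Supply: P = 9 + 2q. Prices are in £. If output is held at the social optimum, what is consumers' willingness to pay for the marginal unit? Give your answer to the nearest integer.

Social marginal benefit = demand − MEC = 91 - 2q.
Set SMB = MC: 91 - 2q = 9 + 2q → q* = 20.5000.
Consumer price on the demand curve at q*: 101 − 2×20.5000 = 60.0000.

P = £60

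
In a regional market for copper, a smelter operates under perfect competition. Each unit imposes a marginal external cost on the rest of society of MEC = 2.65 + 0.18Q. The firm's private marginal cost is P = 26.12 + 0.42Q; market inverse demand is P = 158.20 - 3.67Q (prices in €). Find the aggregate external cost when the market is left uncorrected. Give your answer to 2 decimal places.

Market equilibrium (private): 26.12 + 0.42Q = 158.20 - 3.67Q → Q_m = 32.2934.
Total external cost = ∫₀^{Q_m} (2.65 + 0.18Q) dQ = 2.65×32.2934 + ½×0.18×32.2934² = 179.4352.

€179.44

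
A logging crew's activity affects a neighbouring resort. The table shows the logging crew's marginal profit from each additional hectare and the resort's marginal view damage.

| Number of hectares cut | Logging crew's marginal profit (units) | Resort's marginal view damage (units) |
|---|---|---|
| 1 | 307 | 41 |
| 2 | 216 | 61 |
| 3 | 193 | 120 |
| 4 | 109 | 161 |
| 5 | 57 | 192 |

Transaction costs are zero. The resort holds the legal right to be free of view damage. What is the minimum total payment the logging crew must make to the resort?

222

Efficient level: marginal profit ≥ marginal view damage through level 3, so k* = 3.
With the resort holding the right, the logging crew must at least compensate total damage at k*: 41 + 61 + 120 = 222.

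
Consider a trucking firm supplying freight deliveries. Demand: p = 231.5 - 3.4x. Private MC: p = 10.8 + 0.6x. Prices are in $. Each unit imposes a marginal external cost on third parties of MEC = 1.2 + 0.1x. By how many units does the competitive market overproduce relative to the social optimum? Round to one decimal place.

Market equilibrium (private): 10.8 + 0.6x = 231.5 - 3.4x → x_m = 55.1750.
Social marginal cost = private MC + MEC = 12.0 + 0.7x.
Set SMC = demand: 12.0 + 0.7x = 231.5 - 3.4x → x* = 53.5366.
Gap = |55.1750 − 53.5366| = 1.6384.

1.6 units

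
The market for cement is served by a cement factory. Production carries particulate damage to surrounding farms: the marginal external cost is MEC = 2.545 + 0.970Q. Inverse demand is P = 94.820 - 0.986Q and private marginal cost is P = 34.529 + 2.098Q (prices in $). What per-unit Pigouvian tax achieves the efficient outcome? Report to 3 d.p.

Social marginal cost = private MC + MEC = 37.074 + 3.068Q.
Set SMC = demand: 37.074 + 3.068Q = 94.820 - 0.986Q → Q* = 14.2442.
The Pigouvian tax equals MEC at Q*: 2.545 + 0.970×14.2442 = 16.3619.

tax = $16.362 per unit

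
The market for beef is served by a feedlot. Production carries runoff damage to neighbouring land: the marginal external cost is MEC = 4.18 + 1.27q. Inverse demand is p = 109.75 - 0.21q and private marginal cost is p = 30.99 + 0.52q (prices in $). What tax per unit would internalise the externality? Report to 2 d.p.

tax = $51.54 per unit

Social marginal cost = private MC + MEC = 35.17 + 1.79q.
Set SMC = demand: 35.17 + 1.79q = 109.75 - 0.21q → q* = 37.2900.
The Pigouvian tax equals MEC at q*: 4.18 + 1.27×37.2900 = 51.5383.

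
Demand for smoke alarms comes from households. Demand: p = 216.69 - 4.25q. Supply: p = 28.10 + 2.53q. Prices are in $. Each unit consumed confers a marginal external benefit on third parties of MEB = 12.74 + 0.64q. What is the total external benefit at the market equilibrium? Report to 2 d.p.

$601.96

Market equilibrium (private): 28.10 + 2.53q = 216.69 - 4.25q → q_m = 27.8156.
Total external benefit = ∫₀^{q_m} (12.74 + 0.64q) dq = 12.74×27.8156 + ½×0.64×27.8156² = 601.9572.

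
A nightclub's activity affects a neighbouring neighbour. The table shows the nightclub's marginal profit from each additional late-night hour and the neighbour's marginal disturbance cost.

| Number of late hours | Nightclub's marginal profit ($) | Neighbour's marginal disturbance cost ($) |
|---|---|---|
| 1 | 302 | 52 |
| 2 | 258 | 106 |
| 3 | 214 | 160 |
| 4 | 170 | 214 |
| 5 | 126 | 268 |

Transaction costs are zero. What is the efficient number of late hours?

3

Bargaining reaches the level where marginal profit last exceeds marginal disturbance cost.
That holds through level 3 (214 ≥ 160) but not at 4 (170 < 214).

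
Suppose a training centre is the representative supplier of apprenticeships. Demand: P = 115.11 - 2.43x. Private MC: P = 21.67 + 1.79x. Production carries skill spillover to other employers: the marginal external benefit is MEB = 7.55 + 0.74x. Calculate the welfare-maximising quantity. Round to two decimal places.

Social marginal cost = private MC − MEB = 14.12 + 1.05x.
Set SMC = demand: 14.12 + 1.05x = 115.11 - 2.43x → x* = 29.0201.

x* = 29.02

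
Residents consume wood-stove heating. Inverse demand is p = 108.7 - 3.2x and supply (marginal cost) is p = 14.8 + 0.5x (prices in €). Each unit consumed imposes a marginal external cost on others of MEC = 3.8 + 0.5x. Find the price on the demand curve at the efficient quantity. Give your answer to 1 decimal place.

Social marginal benefit = demand − MEC = 104.9 - 3.7x.
Set SMB = MC: 104.9 - 3.7x = 14.8 + 0.5x → x* = 21.4524.
Consumer price on the demand curve at x*: 108.7 − 3.2×21.4524 = 40.0523.

P = €40.1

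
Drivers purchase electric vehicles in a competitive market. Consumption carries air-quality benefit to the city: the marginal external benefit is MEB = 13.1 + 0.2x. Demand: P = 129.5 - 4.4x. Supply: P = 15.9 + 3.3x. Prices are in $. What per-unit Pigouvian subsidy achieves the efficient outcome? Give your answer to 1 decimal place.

Social marginal benefit = demand + MEB = 142.6 - 4.2x.
Set SMB = MC: 142.6 - 4.2x = 15.9 + 3.3x → x* = 16.8933.
The Pigouvian subsidy equals MEB at x*: 13.1 + 0.2×16.8933 = 16.4787.

subsidy = $16.5 per unit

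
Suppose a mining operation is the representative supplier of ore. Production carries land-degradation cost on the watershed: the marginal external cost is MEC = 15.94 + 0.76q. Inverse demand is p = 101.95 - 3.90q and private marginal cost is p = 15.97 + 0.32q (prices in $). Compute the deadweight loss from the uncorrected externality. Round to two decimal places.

Market equilibrium (private): 15.97 + 0.32q = 101.95 - 3.90q → q_m = 20.3744.
Social marginal cost = private MC + MEC = 31.91 + 1.08q.
Set SMC = demand: 31.91 + 1.08q = 101.95 - 3.90q → q* = 14.0643.
The loss is the area between SMC and demand from q* to q_m; with linear curves that's a triangle of height MEC(q_m).
DWL = ½ × 6.3101 × 31.4245 = 99.1459.

DWL = $99.15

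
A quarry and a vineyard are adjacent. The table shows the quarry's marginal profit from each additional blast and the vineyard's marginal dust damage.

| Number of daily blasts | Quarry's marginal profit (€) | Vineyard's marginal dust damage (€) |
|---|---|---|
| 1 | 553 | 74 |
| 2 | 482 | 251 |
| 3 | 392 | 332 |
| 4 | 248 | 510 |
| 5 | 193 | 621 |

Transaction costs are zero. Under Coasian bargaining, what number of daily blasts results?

Bargaining reaches the level where marginal profit last exceeds marginal dust damage.
That holds through level 3 (392 ≥ 332) but not at 4 (248 < 510).

3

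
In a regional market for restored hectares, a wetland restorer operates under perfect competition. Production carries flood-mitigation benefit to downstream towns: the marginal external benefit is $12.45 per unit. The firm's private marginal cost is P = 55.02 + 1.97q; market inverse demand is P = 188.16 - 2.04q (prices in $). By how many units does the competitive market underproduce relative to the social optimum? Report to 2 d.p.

3.10 units

Market equilibrium (private): 55.02 + 1.97q = 188.16 - 2.04q → q_m = 33.2020.
Social marginal cost = private MC − MEB = 42.57 + 1.97q.
Set SMC = demand: 42.57 + 1.97q = 188.16 - 2.04q → q* = 36.3067.
Gap = |33.2020 − 36.3067| = 3.1047.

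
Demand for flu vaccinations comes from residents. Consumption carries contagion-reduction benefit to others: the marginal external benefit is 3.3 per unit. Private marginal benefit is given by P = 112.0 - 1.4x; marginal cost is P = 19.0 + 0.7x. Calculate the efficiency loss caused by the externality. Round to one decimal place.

DWL = 2.6

Market equilibrium (private): 19.0 + 0.7x = 112.0 - 1.4x → x_m = 44.2857.
Social marginal benefit = demand + MEB = 115.3 - 1.4x.
Set SMB = MC: 115.3 - 1.4x = 19.0 + 0.7x → x* = 45.8571.
Height of the DWL triangle at x_m is SMB(x_m) − MC(x_m) = MEB(x_m) = 3.3000.
DWL = ½ × 1.5714 × 3.3000 = 2.5928.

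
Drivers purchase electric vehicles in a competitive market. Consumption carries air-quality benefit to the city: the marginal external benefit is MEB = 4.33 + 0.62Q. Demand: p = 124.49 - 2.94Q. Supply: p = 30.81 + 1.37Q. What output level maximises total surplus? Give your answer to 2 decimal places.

Q* = 26.56

Social marginal benefit = demand + MEB = 128.82 - 2.32Q.
Set SMB = MC: 128.82 - 2.32Q = 30.81 + 1.37Q → Q* = 26.5610.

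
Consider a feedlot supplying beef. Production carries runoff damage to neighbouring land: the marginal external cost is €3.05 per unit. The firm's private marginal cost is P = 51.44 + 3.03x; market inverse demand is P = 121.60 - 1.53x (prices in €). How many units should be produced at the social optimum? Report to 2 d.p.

x* = 14.72

Social marginal cost = private MC + MEC = 54.49 + 3.03x.
Set SMC = demand: 54.49 + 3.03x = 121.60 - 1.53x → x* = 14.7171.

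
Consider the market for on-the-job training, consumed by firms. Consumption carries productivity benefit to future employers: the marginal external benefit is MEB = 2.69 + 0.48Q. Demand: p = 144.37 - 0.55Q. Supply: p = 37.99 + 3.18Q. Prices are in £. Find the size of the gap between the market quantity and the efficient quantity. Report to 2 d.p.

Market equilibrium (private): 37.99 + 3.18Q = 144.37 - 0.55Q → Q_m = 28.5201.
Social marginal benefit = demand + MEB = 147.06 - 0.07Q.
Set SMB = MC: 147.06 - 0.07Q = 37.99 + 3.18Q → Q* = 33.5600.
Gap = |28.5201 − 33.5600| = 5.0399.

5.04 units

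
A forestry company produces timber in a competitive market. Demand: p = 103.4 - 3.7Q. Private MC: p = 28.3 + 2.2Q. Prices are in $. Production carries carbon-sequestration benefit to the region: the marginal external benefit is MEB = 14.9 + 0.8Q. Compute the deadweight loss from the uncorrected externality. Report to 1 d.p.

Market equilibrium (private): 28.3 + 2.2Q = 103.4 - 3.7Q → Q_m = 12.7288.
Social marginal cost = private MC − MEB = 13.4 + 1.4Q.
Set SMC = demand: 13.4 + 1.4Q = 103.4 - 3.7Q → Q* = 17.6471.
Height of the DWL triangle at Q_m is demand(Q_m) − SMC(Q_m) = MEB(Q_m) = 25.0831.
DWL = ½ × 4.9183 × 25.0831 = 61.6831.

DWL = $61.7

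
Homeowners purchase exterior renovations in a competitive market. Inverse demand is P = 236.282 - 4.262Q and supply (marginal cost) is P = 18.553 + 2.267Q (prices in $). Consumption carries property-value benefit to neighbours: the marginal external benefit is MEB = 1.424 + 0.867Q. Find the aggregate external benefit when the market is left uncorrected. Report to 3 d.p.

$529.578

Market equilibrium (private): 18.553 + 2.267Q = 236.282 - 4.262Q → Q_m = 33.3480.
Total external benefit = ∫₀^{Q_m} (1.424 + 0.867Q) dQ = 1.424×33.3480 + ½×0.867×33.3480² = 529.5782.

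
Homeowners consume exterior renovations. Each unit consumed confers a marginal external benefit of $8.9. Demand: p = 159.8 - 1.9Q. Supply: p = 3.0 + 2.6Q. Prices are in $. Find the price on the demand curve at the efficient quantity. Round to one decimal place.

Social marginal benefit = demand + MEB = 168.7 - 1.9Q.
Set SMB = MC: 168.7 - 1.9Q = 3.0 + 2.6Q → Q* = 36.8222.
Consumer price on the demand curve at Q*: 159.8 − 1.9×36.8222 = 89.8378.

P = $89.8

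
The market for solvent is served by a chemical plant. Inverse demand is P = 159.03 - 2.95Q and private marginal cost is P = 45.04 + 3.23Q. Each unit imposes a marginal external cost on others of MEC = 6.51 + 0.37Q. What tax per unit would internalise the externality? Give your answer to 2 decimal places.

tax = 12.58 per unit

Social marginal cost = private MC + MEC = 51.55 + 3.60Q.
Set SMC = demand: 51.55 + 3.60Q = 159.03 - 2.95Q → Q* = 16.4092.
The Pigouvian tax equals MEC at Q*: 6.51 + 0.37×16.4092 = 12.5814.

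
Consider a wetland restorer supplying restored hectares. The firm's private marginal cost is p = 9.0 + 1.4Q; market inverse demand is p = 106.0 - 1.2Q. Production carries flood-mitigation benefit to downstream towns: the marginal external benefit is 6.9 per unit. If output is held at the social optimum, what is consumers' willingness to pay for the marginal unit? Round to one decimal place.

P = 58.0

Social marginal cost = private MC − MEB = 2.1 + 1.4Q.
Set SMC = demand: 2.1 + 1.4Q = 106.0 - 1.2Q → Q* = 39.9615.
Consumer price on the demand curve at Q*: 106.0 − 1.2×39.9615 = 58.0462.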